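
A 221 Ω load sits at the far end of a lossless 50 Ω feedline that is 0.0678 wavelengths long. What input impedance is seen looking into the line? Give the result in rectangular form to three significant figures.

Z_in ≈ 53.1 − j83.7 Ω

βl = 2π × 0.0678 = 24.4°
tan(βl) = tan(24.4°) = 0.454
Z_in = Z_0·(Z_L + jZ_0·tanβl)/(Z_0 + jZ_L·tanβl)
     = 50·(221 + j22.7)/(50 + j100)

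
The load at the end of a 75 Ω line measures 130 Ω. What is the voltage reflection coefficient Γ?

Γ = 0.268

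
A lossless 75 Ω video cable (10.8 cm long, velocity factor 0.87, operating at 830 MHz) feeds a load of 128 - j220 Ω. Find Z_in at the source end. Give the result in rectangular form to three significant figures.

λ = v/f = 0.87·c / 830 MHz = 0.314 m
βl = 2π·l/λ = 2π × 0.343 = 124°
tan(βl) = tan(124°) = -1.5
Z_in = Z_0·(Z_L + jZ_0·tanβl)/(Z_0 + jZ_L·tanβl)
     = 75·(128 − j333)/(-256 − j192)

Z_in ≈ 22.9 + j80.4 Ω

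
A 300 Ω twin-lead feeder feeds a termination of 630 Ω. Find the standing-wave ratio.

VSWR ≈ 2.1

Γ = (630 − 300)/(630 + 300) = 0.355
VSWR = (1 + 0.355)/(1 − 0.355)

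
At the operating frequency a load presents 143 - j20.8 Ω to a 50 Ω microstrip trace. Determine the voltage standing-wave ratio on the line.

VSWR ≈ 2.93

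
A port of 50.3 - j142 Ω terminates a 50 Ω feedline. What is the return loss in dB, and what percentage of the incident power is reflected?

RL ≈ 1.76 dB; 66.7% of incident power reflected

Γ = (0.3 − j142)/(100.3 − j142), |Γ| = 0.817
RL = −20·log₁₀(0.817) = 1.76 dB
P_refl/P_inc = |Γ|² = 0.667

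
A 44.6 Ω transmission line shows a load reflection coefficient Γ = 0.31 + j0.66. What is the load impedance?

Z_L = Z_0·(1 + Γ)/(1 − Γ) = 44.6·(1.31 + j0.66)/(0.69 − j0.66)

Z_L ≈ 22.9 + j64.6 Ω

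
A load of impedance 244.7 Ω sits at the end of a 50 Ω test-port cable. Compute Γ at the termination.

Γ = 0.661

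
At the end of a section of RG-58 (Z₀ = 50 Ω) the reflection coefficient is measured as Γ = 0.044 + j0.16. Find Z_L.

Z_L = Z_0·(1 + Γ)/(1 − Γ) = 50·(1.04 + j0.16)/(0.956 − j0.16)

Z_L ≈ 51.8 + j17 Ω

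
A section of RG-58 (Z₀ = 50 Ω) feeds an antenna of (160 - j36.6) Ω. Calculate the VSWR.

Γ = (Z_L − Z_0)/(Z_L + Z_0) = (110 − j36.6)/(210 − j36.6)
|Γ| = 116/213 = 0.544
VSWR = (1 + |Γ|)/(1 − |Γ|) = 1.54/0.456

VSWR ≈ 3.38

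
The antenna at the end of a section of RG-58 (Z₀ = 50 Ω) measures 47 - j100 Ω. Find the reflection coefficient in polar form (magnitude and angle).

Γ = (Z_L − Z_0)/(Z_L + Z_0) = (-3 − j100)/(97 − j100)
|Γ| = 100/139 = 0.718

Γ ≈ 0.718 ∠ -45.8°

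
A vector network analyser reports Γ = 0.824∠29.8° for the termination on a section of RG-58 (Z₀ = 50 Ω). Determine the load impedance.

Z_L ≈ 64.5 + j165 Ω

Z_L = Z_0·(1 + Γ)/(1 − Γ) = 50·(1.72 + j0.41)/(0.285 − j0.41)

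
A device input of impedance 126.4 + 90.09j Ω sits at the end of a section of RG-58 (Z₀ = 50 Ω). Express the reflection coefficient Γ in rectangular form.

Γ ≈ 0.55 + j0.23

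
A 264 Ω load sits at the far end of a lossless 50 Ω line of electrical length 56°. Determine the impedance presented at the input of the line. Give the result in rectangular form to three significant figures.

Z_in ≈ 13.6 − j32 Ω

tan(βl) = tan(56°) = 1.48
Z_in = Z_0·(Z_L + jZ_0·tanβl)/(Z_0 + jZ_L·tanβl)
     = 50·(264 + j74.1)/(50 + j391)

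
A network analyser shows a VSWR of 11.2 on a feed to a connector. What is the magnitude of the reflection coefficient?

|Γ| = (S − 1)/(S + 1) = (11.2 − 1)/(11.2 + 1) = 10.2/12.2

|Γ| ≈ 0.836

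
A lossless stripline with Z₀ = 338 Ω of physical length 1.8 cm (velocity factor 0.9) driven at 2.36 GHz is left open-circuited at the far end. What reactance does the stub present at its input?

λ = v/f = 0.9·c / 2.36 GHz = 0.114 m
βl = 2π·l/λ = 2π × 0.157 = 56.6°
tan(βl) = 1.52
For an open-circuited stub, Z_in = −jZ_0·cot(βl) = −jZ_0/tan(βl)

X_in ≈ -223 Ω (capacitive)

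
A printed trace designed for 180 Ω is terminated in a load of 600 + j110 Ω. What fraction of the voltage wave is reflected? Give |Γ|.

Γ = (Z_L − Z_0)/(Z_L + Z_0) = (420 + j110)/(780 + j110)
|Γ| = 434/788

|Γ| ≈ 0.551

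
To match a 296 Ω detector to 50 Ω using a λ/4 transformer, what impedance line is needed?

Z_qwt ≈ 122 Ω

Z_qwt = √(Z_0·R_L) = √(50 × 296) = √14800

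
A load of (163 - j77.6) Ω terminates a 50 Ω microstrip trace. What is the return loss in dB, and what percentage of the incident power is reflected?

Γ = (113 − j77.6)/(213 − j77.6), |Γ| = 0.605
RL = −20·log₁₀(0.605) = 4.37 dB
P_refl/P_inc = |Γ|² = 0.366

RL ≈ 4.37 dB; 36.6% of incident power reflected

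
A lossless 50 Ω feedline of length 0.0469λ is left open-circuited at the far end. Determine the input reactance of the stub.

βl = 2π × 0.0469 = 16.9°
tan(βl) = 0.304
For an open-circuited stub, Z_in = −jZ_0·cot(βl) = −jZ_0/tan(βl)

X_in ≈ -165 Ω (capacitive)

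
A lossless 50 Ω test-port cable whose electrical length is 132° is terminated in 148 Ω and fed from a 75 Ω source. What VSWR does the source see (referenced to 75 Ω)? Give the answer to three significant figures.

VSWR ≈ 3.39

tan(βl) = -1.11
Z_in = Z_0·(Z_L + jZ_0·tanβl)/(Z_0 + jZ_L·tanβl) = 28 + j36.5 Ω
Γ_s = (Z_in − Z_s)/(Z_in + Z_s) = (-47 + j36.5)/(103 + j36.5), |Γ_s| = 0.545
VSWR = (1 + |Γ_s|)/(1 − |Γ_s|)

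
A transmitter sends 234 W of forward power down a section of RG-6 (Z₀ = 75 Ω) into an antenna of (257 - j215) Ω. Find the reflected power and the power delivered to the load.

|Γ| = |(182 − j215)/(332 − j215)| = 0.712
|Γ|² = 0.507
P_refl = |Γ|²·P_inc = 119 W, P_del = (1 − |Γ|²)·P_inc = 115 W

P_reflected ≈ 119 W; P_delivered ≈ 115 W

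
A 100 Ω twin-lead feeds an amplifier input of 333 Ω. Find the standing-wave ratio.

VSWR ≈ 3.33

For a purely resistive load, VSWR = R_L/Z_0 or Z_0/R_L (whichever > 1) = 333/100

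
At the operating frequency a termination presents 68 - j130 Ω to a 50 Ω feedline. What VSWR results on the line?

VSWR ≈ 6.92

Γ = (Z_L − Z_0)/(Z_L + Z_0) = (18 − j130)/(118 − j130)
|Γ| = 131/176 = 0.748
VSWR = (1 + |Γ|)/(1 − |Γ|) = 1.75/0.252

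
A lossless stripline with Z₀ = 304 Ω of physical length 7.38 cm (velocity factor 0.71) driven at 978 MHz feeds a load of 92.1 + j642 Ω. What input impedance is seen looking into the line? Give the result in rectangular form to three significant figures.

Z_in ≈ 16.9 + j37.3 Ω

λ = v/f = 0.71·c / 978 MHz = 0.218 m
βl = 2π·l/λ = 2π × 0.339 = 122°
tan(βl) = tan(122°) = -1.6
Z_in = Z_0·(Z_L + jZ_0·tanβl)/(Z_0 + jZ_L·tanβl)
     = 304·(92.1 + j155)/(1330 − j147)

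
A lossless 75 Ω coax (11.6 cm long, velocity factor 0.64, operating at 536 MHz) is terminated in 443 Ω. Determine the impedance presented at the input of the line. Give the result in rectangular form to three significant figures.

λ = v/f = 0.64·c / 536 MHz = 0.358 m
βl = 2π·l/λ = 2π × 0.324 = 117°
tan(βl) = tan(117°) = -2
Z_in = Z_0·(Z_L + jZ_0·tanβl)/(Z_0 + jZ_L·tanβl)
     = 75·(443 − j150)/(75 − j885)

Z_in ≈ 15.8 + j36.2 Ω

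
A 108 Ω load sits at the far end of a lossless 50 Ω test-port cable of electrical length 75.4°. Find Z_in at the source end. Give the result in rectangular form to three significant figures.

Z_in ≈ 24.4 − j10.1 Ω

tan(βl) = tan(75.4°) = 3.84
Z_in = Z_0·(Z_L + jZ_0·tanβl)/(Z_0 + jZ_L·tanβl)
     = 50·(108 + j192)/(50 + j415)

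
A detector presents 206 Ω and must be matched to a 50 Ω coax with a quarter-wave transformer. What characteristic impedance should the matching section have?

Z_qwt ≈ 101 Ω

Z_qwt = √(Z_0·R_L) = √(50 × 206) = √10300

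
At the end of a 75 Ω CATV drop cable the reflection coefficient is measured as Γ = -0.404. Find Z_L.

Z_L ≈ 31.8 Ω

Z_L = Z_0·(1 + Γ)/(1 − Γ) = 75·(0.596)/(1.4)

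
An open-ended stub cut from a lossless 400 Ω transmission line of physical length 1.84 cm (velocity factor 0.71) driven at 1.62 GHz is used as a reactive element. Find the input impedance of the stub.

λ = v/f = 0.71·c / 1.62 GHz = 0.131 m
βl = 2π·l/λ = 2π × 0.14 = 50.4°
tan(βl) = 1.21
For an open-ended stub, Z_in = −jZ_0·cot(βl) = −jZ_0/tan(βl)

Z_in ≈ −j331 Ω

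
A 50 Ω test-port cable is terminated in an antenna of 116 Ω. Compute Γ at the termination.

Γ = (Z_L − Z_0)/(Z_L + Z_0) = (116 − 50)/(116 + 50) = 66/166

Γ = 0.398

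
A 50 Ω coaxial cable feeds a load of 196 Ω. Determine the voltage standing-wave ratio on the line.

VSWR ≈ 3.92

Γ = (196 − 50)/(196 + 50) = 0.593
VSWR = (1 + 0.593)/(1 − 0.593)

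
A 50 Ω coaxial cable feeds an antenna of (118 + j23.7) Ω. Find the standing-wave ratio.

VSWR ≈ 2.47

Γ = (Z_L − Z_0)/(Z_L + Z_0) = (68 + j23.7)/(168 + j23.7)
|Γ| = 72/170 = 0.424
VSWR = (1 + |Γ|)/(1 − |Γ|) = 1.42/0.576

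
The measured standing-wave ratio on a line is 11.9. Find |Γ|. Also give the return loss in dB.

|Γ| = (S − 1)/(S + 1) = (11.9 − 1)/(11.9 + 1) = 10.9/12.9
RL = −20·log₁₀|Γ| = −20·log₁₀(0.845)

|Γ| ≈ 0.845; return loss ≈ 1.46 dB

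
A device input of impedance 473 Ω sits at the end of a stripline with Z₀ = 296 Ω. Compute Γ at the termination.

Γ = (Z_L − Z_0)/(Z_L + Z_0) = (473 − 296)/(473 + 296) = 177/769

Γ = 0.23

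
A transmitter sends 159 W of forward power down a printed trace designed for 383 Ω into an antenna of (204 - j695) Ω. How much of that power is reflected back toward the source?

|Γ| = |(-179 − j695)/(587 − j695)| = 0.789
|Γ|² = 0.622
P_refl = |Γ|²·P_inc = 99 W, P_del = (1 − |Γ|²)·P_inc = 60 W

P_reflected ≈ 99 W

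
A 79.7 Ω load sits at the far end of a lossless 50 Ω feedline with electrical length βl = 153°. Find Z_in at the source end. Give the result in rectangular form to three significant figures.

Z_in ≈ 60.5 + j23.7 Ω

tan(βl) = tan(153°) = -0.51
Z_in = Z_0·(Z_L + jZ_0·tanβl)/(Z_0 + jZ_L·tanβl)
     = 50·(79.7 − j25.5)/(50 − j40.6)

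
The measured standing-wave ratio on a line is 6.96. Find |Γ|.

|Γ| = (S − 1)/(S + 1) = (6.96 − 1)/(6.96 + 1) = 5.96/7.96

|Γ| ≈ 0.749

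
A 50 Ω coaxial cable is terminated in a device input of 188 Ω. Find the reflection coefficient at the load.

Γ = (Z_L − Z_0)/(Z_L + Z_0) = (188 − 50)/(188 + 50) = 138/238

Γ = 0.58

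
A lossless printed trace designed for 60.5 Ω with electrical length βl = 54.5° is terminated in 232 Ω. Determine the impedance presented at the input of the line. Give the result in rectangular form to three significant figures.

Z_in ≈ 23 − j38.9 Ω

tan(βl) = tan(54.5°) = 1.4
Z_in = Z_0·(Z_L + jZ_0·tanβl)/(Z_0 + jZ_L·tanβl)
     = 60.5·(232 + j84.8)/(60.5 + j325)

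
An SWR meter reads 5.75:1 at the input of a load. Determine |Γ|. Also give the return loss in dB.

|Γ| ≈ 0.704; return loss ≈ 3.05 dB

|Γ| = (S − 1)/(S + 1) = (5.75 − 1)/(5.75 + 1) = 4.75/6.75
RL = −20·log₁₀|Γ| = −20·log₁₀(0.704)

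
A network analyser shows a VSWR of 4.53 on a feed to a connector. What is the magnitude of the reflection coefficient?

|Γ| = (S − 1)/(S + 1) = (4.53 − 1)/(4.53 + 1) = 3.53/5.53

|Γ| ≈ 0.638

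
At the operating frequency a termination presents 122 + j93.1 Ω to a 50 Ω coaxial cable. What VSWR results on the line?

Γ = (Z_L − Z_0)/(Z_L + Z_0) = (72 + j93.1)/(172 + j93.1)
|Γ| = 118/196 = 0.602
VSWR = (1 + |Γ|)/(1 − |Γ|) = 1.6/0.398

VSWR ≈ 4.02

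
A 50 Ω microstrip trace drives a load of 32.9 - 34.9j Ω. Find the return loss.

Γ = (-17.1 − j34.9)/(82.9 − j34.9), |Γ| = 0.432
RL = −20·log₁₀|Γ| = −20·log₁₀(0.432)

RL ≈ 7.29 dB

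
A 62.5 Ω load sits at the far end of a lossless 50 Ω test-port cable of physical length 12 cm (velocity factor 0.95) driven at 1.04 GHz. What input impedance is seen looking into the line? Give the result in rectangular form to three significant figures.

Z_in ≈ 57.8 + j9.15 Ω

λ = v/f = 0.95·c / 1.04 GHz = 0.274 m
βl = 2π·l/λ = 2π × 0.438 = 158°
tan(βl) = tan(158°) = -0.411
Z_in = Z_0·(Z_L + jZ_0·tanβl)/(Z_0 + jZ_L·tanβl)
     = 50·(62.5 − j20.6)/(50 − j25.7)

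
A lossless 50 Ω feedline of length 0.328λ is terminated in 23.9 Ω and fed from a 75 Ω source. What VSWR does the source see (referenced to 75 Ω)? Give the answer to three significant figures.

βl = 2π × 0.328 = 118°
tan(βl) = -1.87
Z_in = Z_0·(Z_L + jZ_0·tanβl)/(Z_0 + jZ_L·tanβl) = 59.8 − j40.1 Ω
Γ_s = (Z_in − Z_s)/(Z_in + Z_s) = (-15.2 − j40.1)/(135 − j40.1), |Γ_s| = 0.305
VSWR = (1 + |Γ_s|)/(1 − |Γ_s|)

VSWR ≈ 1.88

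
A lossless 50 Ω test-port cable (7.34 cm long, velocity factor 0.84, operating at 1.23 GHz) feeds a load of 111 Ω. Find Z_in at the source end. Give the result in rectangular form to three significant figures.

λ = v/f = 0.84·c / 1.23 GHz = 0.205 m
βl = 2π·l/λ = 2π × 0.358 = 129°
tan(βl) = tan(129°) = -1.24
Z_in = Z_0·(Z_L + jZ_0·tanβl)/(Z_0 + jZ_L·tanβl)
     = 50·(111 − j61.8)/(50 − j137)

Z_in ≈ 32.9 + j28.5 Ω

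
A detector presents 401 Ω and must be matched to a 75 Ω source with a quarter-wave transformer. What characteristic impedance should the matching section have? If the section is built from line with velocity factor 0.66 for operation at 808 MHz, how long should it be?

Z_qwt ≈ 173 Ω; length ≈ 6.13 cm

Z_qwt = √(Z_0·R_L) = √(75 × 401) = √30080
λ = 0.66·c/f = 0.245 m, so l = λ/4 = 0.0613 m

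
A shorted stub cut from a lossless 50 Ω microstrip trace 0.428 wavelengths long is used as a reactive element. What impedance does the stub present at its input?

Z_in ≈ −j24.3 Ω

βl = 2π × 0.428 = 154°
tan(βl) = -0.486
For a shorted stub, Z_in = jZ_0·tan(βl)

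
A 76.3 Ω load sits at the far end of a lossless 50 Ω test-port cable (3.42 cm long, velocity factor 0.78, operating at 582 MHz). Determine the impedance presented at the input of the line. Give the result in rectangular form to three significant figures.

Z_in ≈ 56.7 − j21.7 Ω

λ = v/f = 0.78·c / 582 MHz = 0.402 m
βl = 2π·l/λ = 2π × 0.0851 = 30.6°
tan(βl) = tan(30.6°) = 0.592
Z_in = Z_0·(Z_L + jZ_0·tanβl)/(Z_0 + jZ_L·tanβl)
     = 50·(76.3 + j29.6)/(50 + j45.2)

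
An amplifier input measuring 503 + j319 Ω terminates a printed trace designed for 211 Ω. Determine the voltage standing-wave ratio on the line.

VSWR ≈ 3.47

Γ = (Z_L − Z_0)/(Z_L + Z_0) = (292 + j319)/(714 + j319)
|Γ| = 432/782 = 0.553
VSWR = (1 + |Γ|)/(1 − |Γ|) = 1.55/0.447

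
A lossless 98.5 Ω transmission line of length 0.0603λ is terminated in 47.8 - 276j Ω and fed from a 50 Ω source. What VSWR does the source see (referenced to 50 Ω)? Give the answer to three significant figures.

βl = 2π × 0.0603 = 21.7°
tan(βl) = 0.398
Z_in = Z_0·(Z_L + jZ_0·tanβl)/(Z_0 + jZ_L·tanβl) = 12.3 − j113 Ω
Γ_s = (Z_in − Z_s)/(Z_in + Z_s) = (-37.7 − j113)/(62.3 − j113), |Γ_s| = 0.923
VSWR = (1 + |Γ_s|)/(1 − |Γ_s|)

VSWR ≈ 25.1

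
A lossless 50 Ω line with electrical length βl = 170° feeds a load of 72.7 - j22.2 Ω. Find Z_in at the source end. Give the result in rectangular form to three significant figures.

tan(βl) = tan(170°) = -0.176
Z_in = Z_0·(Z_L + jZ_0·tanβl)/(Z_0 + jZ_L·tanβl)
     = 50·(72.7 − j31)/(46.1 − j12.8)

Z_in ≈ 81.9 − j10.9 Ω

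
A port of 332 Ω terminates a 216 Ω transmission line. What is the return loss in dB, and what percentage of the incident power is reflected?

RL ≈ 13.5 dB; 4.48% of incident power reflected

Γ = (332 − 216)/(332 + 216) = 0.212
RL = −20·log₁₀(0.212) = 13.5 dB
P_refl/P_inc = |Γ|² = 0.0448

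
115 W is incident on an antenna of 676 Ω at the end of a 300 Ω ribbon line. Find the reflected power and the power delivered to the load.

Γ = (676 − 300)/(676 + 300) = 0.385
|Γ|² = 0.148
P_refl = |Γ|²·P_inc = 17.1 W, P_del = (1 − |Γ|²)·P_inc = 97.9 W

P_reflected ≈ 17.1 W; P_delivered ≈ 97.9 W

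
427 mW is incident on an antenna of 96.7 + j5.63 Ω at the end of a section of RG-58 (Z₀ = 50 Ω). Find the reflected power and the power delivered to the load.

|Γ| = |(46.7 + j5.63)/(146.7 + j5.63)| = 0.32
|Γ|² = 0.103
P_refl = |Γ|²·P_inc = 43.8 mW, P_del = (1 − |Γ|²)·P_inc = 383 mW

P_reflected ≈ 43.8 mW; P_delivered ≈ 383 mW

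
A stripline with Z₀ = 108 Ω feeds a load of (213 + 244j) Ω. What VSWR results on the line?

Γ = (Z_L − Z_0)/(Z_L + Z_0) = (105 + j244)/(321 + j244)
|Γ| = 266/403 = 0.659
VSWR = (1 + |Γ|)/(1 − |Γ|) = 1.66/0.341

VSWR ≈ 4.86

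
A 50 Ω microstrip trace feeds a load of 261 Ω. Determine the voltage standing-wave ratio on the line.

VSWR ≈ 5.22

Γ = (261 − 50)/(261 + 50) = 0.678
VSWR = (1 + 0.678)/(1 − 0.678)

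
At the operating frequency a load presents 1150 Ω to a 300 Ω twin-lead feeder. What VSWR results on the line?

VSWR ≈ 3.83

For a purely resistive load, VSWR = R_L/Z_0 or Z_0/R_L (whichever > 1) = 1150/300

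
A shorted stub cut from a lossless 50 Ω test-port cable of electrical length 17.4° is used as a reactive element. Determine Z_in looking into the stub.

tan(βl) = 0.313
For a shorted stub, Z_in = jZ_0·tan(βl)

Z_in ≈ +j15.7 Ω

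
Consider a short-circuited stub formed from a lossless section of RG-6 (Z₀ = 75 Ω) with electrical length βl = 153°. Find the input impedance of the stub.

Z_in ≈ −j38.2 Ω

tan(βl) = -0.51
For a short-circuited stub, Z_in = jZ_0·tan(βl)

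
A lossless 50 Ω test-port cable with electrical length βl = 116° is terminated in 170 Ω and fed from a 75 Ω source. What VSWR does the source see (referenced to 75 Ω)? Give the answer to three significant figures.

VSWR ≈ 4.58

tan(βl) = -2.05
Z_in = Z_0·(Z_L + jZ_0·tanβl)/(Z_0 + jZ_L·tanβl) = 17.8 + j21.8 Ω
Γ_s = (Z_in − Z_s)/(Z_in + Z_s) = (-57.2 + j21.8)/(92.8 + j21.8), |Γ_s| = 0.642
VSWR = (1 + |Γ_s|)/(1 − |Γ_s|)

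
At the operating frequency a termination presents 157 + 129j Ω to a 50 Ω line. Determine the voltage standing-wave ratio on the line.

Γ = (Z_L − Z_0)/(Z_L + Z_0) = (107 + j129)/(207 + j129)
|Γ| = 168/244 = 0.687
VSWR = (1 + |Γ|)/(1 − |Γ|) = 1.69/0.313

VSWR ≈ 5.39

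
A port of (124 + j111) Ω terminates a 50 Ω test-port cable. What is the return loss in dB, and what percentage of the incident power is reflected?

RL ≈ 3.79 dB; 41.8% of incident power reflected

Γ = (74 + j111)/(174 + j111), |Γ| = 0.646
RL = −20·log₁₀(0.646) = 3.79 dB
P_refl/P_inc = |Γ|² = 0.418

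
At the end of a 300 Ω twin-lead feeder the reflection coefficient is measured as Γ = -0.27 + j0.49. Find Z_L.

Z_L = Z_0·(1 + Γ)/(1 − Γ) = 300·(0.73 + j0.49)/(1.27 − j0.49)

Z_L ≈ 111 + j159 Ω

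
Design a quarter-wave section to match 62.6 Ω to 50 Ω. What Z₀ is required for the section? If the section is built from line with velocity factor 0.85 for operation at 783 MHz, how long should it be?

Z_qwt = √(Z_0·R_L) = √(50 × 62.6) = √3130
λ = 0.85·c/f = 0.326 m, so l = λ/4 = 0.0814 m

Z_qwt ≈ 55.9 Ω; length ≈ 8.14 cm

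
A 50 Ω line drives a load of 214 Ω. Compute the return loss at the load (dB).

Γ = (214 − 50)/(214 + 50) = 0.621
RL = −20·log₁₀|Γ| = −20·log₁₀(0.621)

RL ≈ 4.14 dB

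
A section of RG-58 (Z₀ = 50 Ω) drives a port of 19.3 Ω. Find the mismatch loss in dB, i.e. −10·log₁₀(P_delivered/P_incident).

mismatch loss ≈ 0.949 dB

Γ = (19.3 − 50)/(19.3 + 50) = -0.443
|Γ|² = 0.196, so P_del/P_inc = 1 − |Γ|² = 0.804
ML = −10·log₁₀(1 − |Γ|²)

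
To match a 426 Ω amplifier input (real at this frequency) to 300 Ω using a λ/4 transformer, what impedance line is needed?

Z_qwt ≈ 357 Ω

Z_qwt = √(Z_0·R_L) = √(300 × 426) = √127800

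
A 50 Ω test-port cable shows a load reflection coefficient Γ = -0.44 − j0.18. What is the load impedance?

Z_L ≈ 18.4 − j8.55 Ω

Z_L = Z_0·(1 + Γ)/(1 − Γ) = 50·(0.56 − j0.18)/(1.44 + j0.18)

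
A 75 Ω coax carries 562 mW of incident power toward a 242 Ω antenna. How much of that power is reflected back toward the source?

P_reflected ≈ 156 mW

Γ = (242 − 75)/(242 + 75) = 0.527
|Γ|² = 0.278
P_refl = |Γ|²·P_inc = 156 mW, P_del = (1 − |Γ|²)·P_inc = 406 mW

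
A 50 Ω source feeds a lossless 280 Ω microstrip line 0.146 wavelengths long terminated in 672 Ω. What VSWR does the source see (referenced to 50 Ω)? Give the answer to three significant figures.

VSWR ≈ 6.58

βl = 2π × 0.146 = 52.6°
tan(βl) = 1.31
Z_in = Z_0·(Z_L + jZ_0·tanβl)/(Z_0 + jZ_L·tanβl) = 168 − j161 Ω
Γ_s = (Z_in − Z_s)/(Z_in + Z_s) = (118 − j161)/(218 − j161), |Γ_s| = 0.736
VSWR = (1 + |Γ_s|)/(1 − |Γ_s|)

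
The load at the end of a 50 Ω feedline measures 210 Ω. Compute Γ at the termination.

Γ = (Z_L − Z_0)/(Z_L + Z_0) = (210 − 50)/(210 + 50) = 160/260

Γ = 0.615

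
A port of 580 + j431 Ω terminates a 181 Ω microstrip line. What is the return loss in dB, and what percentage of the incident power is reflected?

RL ≈ 3.46 dB; 45.1% of incident power reflected

Γ = (399 + j431)/(761 + j431), |Γ| = 0.672
RL = −20·log₁₀(0.672) = 3.46 dB
P_refl/P_inc = |Γ|² = 0.451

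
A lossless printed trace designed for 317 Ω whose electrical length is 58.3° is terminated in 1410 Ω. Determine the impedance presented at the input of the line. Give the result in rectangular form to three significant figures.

Z_in ≈ 96.6 − j182 Ω

tan(βl) = tan(58.3°) = 1.62
Z_in = Z_0·(Z_L + jZ_0·tanβl)/(Z_0 + jZ_L·tanβl)
     = 317·(1410 + j513)/(317 + j2280)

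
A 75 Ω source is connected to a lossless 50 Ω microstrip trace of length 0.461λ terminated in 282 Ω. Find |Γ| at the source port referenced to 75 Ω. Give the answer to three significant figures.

βl = 2π × 0.461 = 166°
tan(βl) = -0.25
Z_in = Z_0·(Z_L + jZ_0·tanβl)/(Z_0 + jZ_L·tanβl) = 100 + j129 Ω
Γ_s = (Z_in − Z_s)/(Z_in + Z_s) = (25.2 + j129)/(175 + j129), |Γ_s| = 0.604

|Γ| ≈ 0.604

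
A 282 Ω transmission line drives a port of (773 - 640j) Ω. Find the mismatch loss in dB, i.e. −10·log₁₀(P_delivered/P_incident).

Γ = (491 − j640)/(1055 − j640), |Γ| = 0.654
|Γ|² = 0.427, so P_del/P_inc = 1 − |Γ|² = 0.573
ML = −10·log₁₀(1 − |Γ|²)

mismatch loss ≈ 2.42 dB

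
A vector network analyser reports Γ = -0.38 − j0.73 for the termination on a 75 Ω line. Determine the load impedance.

Z_L ≈ 9.93 − j44.9 Ω

Z_L = Z_0·(1 + Γ)/(1 − Γ) = 75·(0.62 − j0.73)/(1.38 + j0.73)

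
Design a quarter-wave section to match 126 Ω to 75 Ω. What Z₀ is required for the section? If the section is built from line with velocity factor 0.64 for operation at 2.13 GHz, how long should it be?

Z_qwt ≈ 97.2 Ω; length ≈ 2.25 cm

Z_qwt = √(Z_0·R_L) = √(75 × 126) = √9450
λ = 0.64·c/f = 0.0901 m, so l = λ/4 = 0.0225 m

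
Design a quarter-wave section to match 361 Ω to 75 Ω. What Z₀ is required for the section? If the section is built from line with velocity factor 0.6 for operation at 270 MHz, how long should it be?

Z_qwt = √(Z_0·R_L) = √(75 × 361) = √27080
λ = 0.6·c/f = 0.667 m, so l = λ/4 = 0.167 m

Z_qwt ≈ 165 Ω; length ≈ 16.7 cm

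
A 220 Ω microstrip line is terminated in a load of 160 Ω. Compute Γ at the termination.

Γ = -0.158

Γ = (Z_L − Z_0)/(Z_L + Z_0) = (160 − 220)/(160 + 220) = -60/380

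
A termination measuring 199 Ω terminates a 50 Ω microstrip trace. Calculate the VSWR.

VSWR ≈ 3.98

Γ = (199 − 50)/(199 + 50) = 0.598
VSWR = (1 + 0.598)/(1 − 0.598)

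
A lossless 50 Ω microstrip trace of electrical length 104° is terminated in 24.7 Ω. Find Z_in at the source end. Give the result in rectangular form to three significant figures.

Z_in ≈ 85.7 − j30.8 Ω

tan(βl) = tan(104°) = -4.01
Z_in = Z_0·(Z_L + jZ_0·tanβl)/(Z_0 + jZ_L·tanβl)
     = 50·(24.7 − j201)/(50 − j99.1)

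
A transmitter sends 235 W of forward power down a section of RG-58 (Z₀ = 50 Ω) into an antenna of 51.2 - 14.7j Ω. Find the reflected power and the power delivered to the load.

|Γ| = |(1.2 − j14.7)/(101.2 − j14.7)| = 0.144
|Γ|² = 0.0208
P_refl = |Γ|²·P_inc = 4.89 W, P_del = (1 − |Γ|²)·P_inc = 230 W

P_reflected ≈ 4.89 W; P_delivered ≈ 230 W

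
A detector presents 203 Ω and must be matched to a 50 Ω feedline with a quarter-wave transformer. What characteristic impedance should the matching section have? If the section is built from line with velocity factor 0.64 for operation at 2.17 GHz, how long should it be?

Z_qwt = √(Z_0·R_L) = √(50 × 203) = √10150
λ = 0.64·c/f = 0.0885 m, so l = λ/4 = 0.0221 m

Z_qwt ≈ 101 Ω; length ≈ 2.21 cm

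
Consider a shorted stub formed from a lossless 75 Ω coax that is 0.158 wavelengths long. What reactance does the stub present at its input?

X_in ≈ 115 Ω (inductive)

βl = 2π × 0.158 = 56.9°
tan(βl) = 1.53
For a shorted stub, Z_in = jZ_0·tan(βl)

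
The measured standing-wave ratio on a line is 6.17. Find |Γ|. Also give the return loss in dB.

|Γ| ≈ 0.721; return loss ≈ 2.84 dB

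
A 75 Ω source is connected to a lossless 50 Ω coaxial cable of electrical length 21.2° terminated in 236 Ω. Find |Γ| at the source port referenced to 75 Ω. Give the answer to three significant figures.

|Γ| ≈ 0.573

tan(βl) = 0.388
Z_in = Z_0·(Z_L + jZ_0·tanβl)/(Z_0 + jZ_L·tanβl) = 62.4 − j94.8 Ω
Γ_s = (Z_in − Z_s)/(Z_in + Z_s) = (-12.6 − j94.8)/(137 − j94.8), |Γ_s| = 0.573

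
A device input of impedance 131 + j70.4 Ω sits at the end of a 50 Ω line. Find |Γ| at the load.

|Γ| ≈ 0.553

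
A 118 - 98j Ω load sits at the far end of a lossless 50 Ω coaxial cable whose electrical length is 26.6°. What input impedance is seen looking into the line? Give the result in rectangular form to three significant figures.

Z_in ≈ 27.7 − j53.4 Ω

tan(βl) = tan(26.6°) = 0.501
Z_in = Z_0·(Z_L + jZ_0·tanβl)/(Z_0 + jZ_L·tanβl)
     = 50·(118 − j73)/(99.1 + j59.1)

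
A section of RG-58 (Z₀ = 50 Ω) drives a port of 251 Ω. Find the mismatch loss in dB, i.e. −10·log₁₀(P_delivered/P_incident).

mismatch loss ≈ 2.56 dB

Γ = (251 − 50)/(251 + 50) = 0.668
|Γ|² = 0.446, so P_del/P_inc = 1 − |Γ|² = 0.554
ML = −10·log₁₀(1 − |Γ|²)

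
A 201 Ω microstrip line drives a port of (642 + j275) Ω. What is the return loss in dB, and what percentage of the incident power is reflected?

RL ≈ 4.64 dB; 34.4% of incident power reflected

Γ = (441 + j275)/(843 + j275), |Γ| = 0.586
RL = −20·log₁₀(0.586) = 4.64 dB
P_refl/P_inc = |Γ|² = 0.344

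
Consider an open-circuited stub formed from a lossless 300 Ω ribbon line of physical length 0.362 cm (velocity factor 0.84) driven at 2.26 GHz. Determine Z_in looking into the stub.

Z_in ≈ −j1450 Ω

λ = v/f = 0.84·c / 2.26 GHz = 0.112 m
βl = 2π·l/λ = 2π × 0.0325 = 11.7°
tan(βl) = 0.207
For an open-circuited stub, Z_in = −jZ_0·cot(βl) = −jZ_0/tan(βl)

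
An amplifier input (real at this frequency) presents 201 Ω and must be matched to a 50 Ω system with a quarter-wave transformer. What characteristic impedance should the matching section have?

Z_qwt = √(Z_0·R_L) = √(50 × 201) = √10050

Z_qwt ≈ 100 Ω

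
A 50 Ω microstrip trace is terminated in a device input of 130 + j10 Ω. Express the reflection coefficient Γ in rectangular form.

Γ = (Z_L − Z_0)/(Z_L + Z_0) = (80 + j10)/(180 + j10)

Γ ≈ 0.446 + j0.0308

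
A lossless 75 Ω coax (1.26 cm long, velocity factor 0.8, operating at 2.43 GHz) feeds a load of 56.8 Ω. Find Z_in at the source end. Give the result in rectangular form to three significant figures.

λ = v/f = 0.8·c / 2.43 GHz = 0.0988 m
βl = 2π·l/λ = 2π × 0.128 = 45.9°
tan(βl) = tan(45.9°) = 1.03
Z_in = Z_0·(Z_L + jZ_0·tanβl)/(Z_0 + jZ_L·tanβl)
     = 75·(56.8 + j77.5)/(75 + j58.7)

Z_in ≈ 72.8 + j20.5 Ω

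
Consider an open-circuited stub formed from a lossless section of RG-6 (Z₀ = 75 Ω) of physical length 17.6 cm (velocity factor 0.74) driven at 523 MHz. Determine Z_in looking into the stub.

λ = v/f = 0.74·c / 523 MHz = 0.424 m
βl = 2π·l/λ = 2π × 0.415 = 149°
tan(βl) = -0.595
For an open-circuited stub, Z_in = −jZ_0·cot(βl) = −jZ_0/tan(βl)

Z_in ≈ +j126 Ω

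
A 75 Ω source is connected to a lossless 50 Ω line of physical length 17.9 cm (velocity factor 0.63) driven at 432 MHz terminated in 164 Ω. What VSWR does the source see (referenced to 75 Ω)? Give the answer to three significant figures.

VSWR ≈ 3.04

λ = v/f = 0.63·c / 432 MHz = 0.438 m
βl = 2π·l/λ = 2π × 0.409 = 147°
tan(βl) = -0.642
Z_in = Z_0·(Z_L + jZ_0·tanβl)/(Z_0 + jZ_L·tanβl) = 42.6 + j57.6 Ω
Γ_s = (Z_in − Z_s)/(Z_in + Z_s) = (-32.4 + j57.6)/(118 + j57.6), |Γ_s| = 0.505
VSWR = (1 + |Γ_s|)/(1 − |Γ_s|)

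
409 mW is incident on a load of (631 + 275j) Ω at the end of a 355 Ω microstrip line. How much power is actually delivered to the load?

|Γ| = |(276 + j275)/(986 + j275)| = 0.381
|Γ|² = 0.145
P_refl = |Γ|²·P_inc = 59.3 mW, P_del = (1 − |Γ|²)·P_inc = 350 mW

P_delivered ≈ 350 mW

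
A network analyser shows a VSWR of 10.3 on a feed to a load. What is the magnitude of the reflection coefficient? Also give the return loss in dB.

|Γ| = (S − 1)/(S + 1) = (10.3 − 1)/(10.3 + 1) = 9.3/11.3
RL = −20·log₁₀|Γ| = −20·log₁₀(0.823)

|Γ| ≈ 0.823; return loss ≈ 1.69 dB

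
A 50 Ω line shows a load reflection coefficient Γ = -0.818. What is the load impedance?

Z_L ≈ 5.01 Ω

Z_L = Z_0·(1 + Γ)/(1 − Γ) = 50·(0.182)/(1.82)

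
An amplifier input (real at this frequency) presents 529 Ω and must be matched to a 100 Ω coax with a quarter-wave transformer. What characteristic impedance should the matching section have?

Z_qwt ≈ 230 Ω

Z_qwt = √(Z_0·R_L) = √(100 × 529) = √52900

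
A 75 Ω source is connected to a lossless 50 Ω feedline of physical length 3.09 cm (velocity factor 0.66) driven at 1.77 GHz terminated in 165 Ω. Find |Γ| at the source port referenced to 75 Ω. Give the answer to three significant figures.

|Γ| ≈ 0.66

λ = v/f = 0.66·c / 1.77 GHz = 0.112 m
βl = 2π·l/λ = 2π × 0.276 = 99.4°
tan(βl) = -6.01
Z_in = Z_0·(Z_L + jZ_0·tanβl)/(Z_0 + jZ_L·tanβl) = 15.5 + j7.53 Ω
Γ_s = (Z_in − Z_s)/(Z_in + Z_s) = (-59.5 + j7.53)/(90.5 + j7.53), |Γ_s| = 0.66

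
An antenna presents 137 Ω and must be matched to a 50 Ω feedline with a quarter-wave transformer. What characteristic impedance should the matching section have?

Z_qwt = √(Z_0·R_L) = √(50 × 137) = √6850

Z_qwt ≈ 82.8 Ω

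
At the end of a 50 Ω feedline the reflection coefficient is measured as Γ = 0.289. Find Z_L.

Z_L ≈ 90.6 Ω

Z_L = Z_0·(1 + Γ)/(1 − Γ) = 50·(1.29)/(0.711)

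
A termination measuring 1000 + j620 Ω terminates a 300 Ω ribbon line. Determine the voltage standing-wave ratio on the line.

Γ = (Z_L − Z_0)/(Z_L + Z_0) = (700 + j620)/(1300 + j620)
|Γ| = 935/1440 = 0.649
VSWR = (1 + |Γ|)/(1 − |Γ|) = 1.65/0.351

VSWR ≈ 4.7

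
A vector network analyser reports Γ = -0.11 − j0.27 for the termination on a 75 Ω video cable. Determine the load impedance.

Z_L = Z_0·(1 + Γ)/(1 − Γ) = 75·(0.89 − j0.27)/(1.11 + j0.27)

Z_L ≈ 52.6 − j31 Ω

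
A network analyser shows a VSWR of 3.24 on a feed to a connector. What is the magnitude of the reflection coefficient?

|Γ| ≈ 0.528

|Γ| = (S − 1)/(S + 1) = (3.24 − 1)/(3.24 + 1) = 2.24/4.24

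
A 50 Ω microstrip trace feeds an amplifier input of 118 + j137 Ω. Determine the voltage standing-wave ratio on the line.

Γ = (Z_L − Z_0)/(Z_L + Z_0) = (68 + j137)/(168 + j137)
|Γ| = 153/217 = 0.706
VSWR = (1 + |Γ|)/(1 − |Γ|) = 1.71/0.294

VSWR ≈ 5.79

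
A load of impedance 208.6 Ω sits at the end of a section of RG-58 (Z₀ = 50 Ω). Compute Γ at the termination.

Γ = (Z_L − Z_0)/(Z_L + Z_0) = (208.6 − 50)/(208.6 + 50) = 158.6/258.6

Γ = 0.613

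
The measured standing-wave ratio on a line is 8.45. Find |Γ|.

|Γ| ≈ 0.788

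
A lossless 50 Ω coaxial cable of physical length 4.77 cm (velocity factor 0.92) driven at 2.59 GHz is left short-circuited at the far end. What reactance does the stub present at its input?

λ = v/f = 0.92·c / 2.59 GHz = 0.107 m
βl = 2π·l/λ = 2π × 0.448 = 161°
tan(βl) = -0.342
For a short-circuited stub, Z_in = jZ_0·tan(βl)

X_in ≈ -17.1 Ω (capacitive)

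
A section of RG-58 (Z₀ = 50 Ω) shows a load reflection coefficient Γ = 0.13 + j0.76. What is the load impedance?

Z_L = Z_0·(1 + Γ)/(1 − Γ) = 50·(1.13 + j0.76)/(0.87 − j0.76)

Z_L ≈ 15.2 + j57 Ω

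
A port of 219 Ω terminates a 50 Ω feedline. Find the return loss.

RL ≈ 4.04 dB

Γ = (219 − 50)/(219 + 50) = 0.628
RL = −20·log₁₀|Γ| = −20·log₁₀(0.628)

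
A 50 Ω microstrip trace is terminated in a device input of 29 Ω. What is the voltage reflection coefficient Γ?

Γ = -0.266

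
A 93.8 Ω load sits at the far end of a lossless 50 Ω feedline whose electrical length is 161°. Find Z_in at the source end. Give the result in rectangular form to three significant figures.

Z_in ≈ 74 + j30.6 Ω

tan(βl) = tan(161°) = -0.344
Z_in = Z_0·(Z_L + jZ_0·tanβl)/(Z_0 + jZ_L·tanβl)
     = 50·(93.8 − j17.2)/(50 − j32.3)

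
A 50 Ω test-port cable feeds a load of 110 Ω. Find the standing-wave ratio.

VSWR ≈ 2.2

Γ = (110 − 50)/(110 + 50) = 0.375
VSWR = (1 + 0.375)/(1 − 0.375)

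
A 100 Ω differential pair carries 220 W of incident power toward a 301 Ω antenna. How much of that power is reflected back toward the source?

P_reflected ≈ 55.3 W

Γ = (301 − 100)/(301 + 100) = 0.501
|Γ|² = 0.251
P_refl = |Γ|²·P_inc = 55.3 W, P_del = (1 − |Γ|²)·P_inc = 165 W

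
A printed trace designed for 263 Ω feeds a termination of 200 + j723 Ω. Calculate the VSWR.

Γ = (Z_L − Z_0)/(Z_L + Z_0) = (-63 + j723)/(463 + j723)
|Γ| = 726/859 = 0.845
VSWR = (1 + |Γ|)/(1 − |Γ|) = 1.85/0.155

VSWR ≈ 11.9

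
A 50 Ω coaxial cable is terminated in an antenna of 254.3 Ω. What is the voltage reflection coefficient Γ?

Γ = 0.671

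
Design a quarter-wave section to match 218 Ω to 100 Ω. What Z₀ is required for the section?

Z_qwt = √(Z_0·R_L) = √(100 × 218) = √21800

Z_qwt ≈ 148 Ω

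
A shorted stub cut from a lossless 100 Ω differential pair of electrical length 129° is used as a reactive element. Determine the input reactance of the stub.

X_in ≈ -123 Ω (capacitive)

tan(βl) = -1.23
For a shorted stub, Z_in = jZ_0·tan(βl)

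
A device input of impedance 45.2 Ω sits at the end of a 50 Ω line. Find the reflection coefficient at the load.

Γ = -0.0504

Γ = (Z_L − Z_0)/(Z_L + Z_0) = (45.2 − 50)/(45.2 + 50) = -4.8/95.2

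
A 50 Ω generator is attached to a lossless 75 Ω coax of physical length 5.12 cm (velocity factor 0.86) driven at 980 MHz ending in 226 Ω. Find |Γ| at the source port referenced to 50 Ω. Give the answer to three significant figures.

|Γ| ≈ 0.401

λ = v/f = 0.86·c / 980 MHz = 0.263 m
βl = 2π·l/λ = 2π × 0.194 = 70°
tan(βl) = 2.75
Z_in = Z_0·(Z_L + jZ_0·tanβl)/(Z_0 + jZ_L·tanβl) = 27.8 − j23.9 Ω
Γ_s = (Z_in − Z_s)/(Z_in + Z_s) = (-22.2 − j23.9)/(77.8 − j23.9), |Γ_s| = 0.401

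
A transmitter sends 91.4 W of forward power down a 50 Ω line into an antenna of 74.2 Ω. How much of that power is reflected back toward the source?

Γ = (74.2 − 50)/(74.2 + 50) = 0.195
|Γ|² = 0.038
P_refl = |Γ|²·P_inc = 3.47 W, P_del = (1 − |Γ|²)·P_inc = 87.9 W

P_reflected ≈ 3.47 W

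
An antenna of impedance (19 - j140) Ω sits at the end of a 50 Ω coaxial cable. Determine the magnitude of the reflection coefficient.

|Γ| ≈ 0.919

Γ = (Z_L − Z_0)/(Z_L + Z_0) = (-31 − j140)/(69 − j140)
|Γ| = 143/156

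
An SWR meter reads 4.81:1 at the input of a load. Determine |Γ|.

|Γ| ≈ 0.656

|Γ| = (S − 1)/(S + 1) = (4.81 − 1)/(4.81 + 1) = 3.81/5.81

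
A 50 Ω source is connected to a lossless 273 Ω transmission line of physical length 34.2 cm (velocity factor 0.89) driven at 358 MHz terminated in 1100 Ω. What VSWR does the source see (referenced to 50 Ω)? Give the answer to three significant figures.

λ = v/f = 0.89·c / 358 MHz = 0.746 m
βl = 2π·l/λ = 2π × 0.459 = 165°
tan(βl) = -0.266
Z_in = Z_0·(Z_L + jZ_0·tanβl)/(Z_0 + jZ_L·tanβl) = 547 + j515 Ω
Γ_s = (Z_in − Z_s)/(Z_in + Z_s) = (497 + j515)/(597 + j515), |Γ_s| = 0.908
VSWR = (1 + |Γ_s|)/(1 − |Γ_s|)

VSWR ≈ 20.7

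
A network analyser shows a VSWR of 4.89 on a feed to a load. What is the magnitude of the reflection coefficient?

|Γ| = (S − 1)/(S + 1) = (4.89 − 1)/(4.89 + 1) = 3.89/5.89

|Γ| ≈ 0.66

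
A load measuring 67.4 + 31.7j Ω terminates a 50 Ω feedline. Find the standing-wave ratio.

VSWR ≈ 1.85

Γ = (Z_L − Z_0)/(Z_L + Z_0) = (17.4 + j31.7)/(117.4 + j31.7)
|Γ| = 36.2/122 = 0.297
VSWR = (1 + |Γ|)/(1 − |Γ|) = 1.3/0.703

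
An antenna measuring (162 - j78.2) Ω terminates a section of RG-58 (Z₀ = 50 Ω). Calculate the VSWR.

VSWR ≈ 4.06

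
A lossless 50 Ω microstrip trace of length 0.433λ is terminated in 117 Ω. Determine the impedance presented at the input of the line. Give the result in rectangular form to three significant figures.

βl = 2π × 0.433 = 156°
tan(βl) = tan(156°) = -0.448
Z_in = Z_0·(Z_L + jZ_0·tanβl)/(Z_0 + jZ_L·tanβl)
     = 50·(117 − j22.4)/(50 − j52.4)

Z_in ≈ 67 + j47.8 Ω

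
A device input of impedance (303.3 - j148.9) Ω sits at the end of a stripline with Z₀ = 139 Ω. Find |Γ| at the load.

Γ = (Z_L − Z_0)/(Z_L + Z_0) = (164.3 − j148.9)/(442.3 − j148.9)
|Γ| = 222/467

|Γ| ≈ 0.475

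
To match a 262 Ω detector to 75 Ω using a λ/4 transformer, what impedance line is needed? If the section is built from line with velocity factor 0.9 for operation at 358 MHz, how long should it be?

Z_qwt = √(Z_0·R_L) = √(75 × 262) = √19650
λ = 0.9·c/f = 0.754 m, so l = λ/4 = 0.189 m

Z_qwt ≈ 140 Ω; length ≈ 18.9 cm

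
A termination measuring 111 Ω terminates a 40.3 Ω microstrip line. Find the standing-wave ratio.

VSWR ≈ 2.75

For a purely resistive load, VSWR = R_L/Z_0 or Z_0/R_L (whichever > 1) = 111/40.3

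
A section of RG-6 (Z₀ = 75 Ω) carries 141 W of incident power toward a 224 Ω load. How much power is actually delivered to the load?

P_delivered ≈ 106 W

Γ = (224 − 75)/(224 + 75) = 0.498
|Γ|² = 0.248
P_refl = |Γ|²·P_inc = 35 W, P_del = (1 − |Γ|²)·P_inc = 106 W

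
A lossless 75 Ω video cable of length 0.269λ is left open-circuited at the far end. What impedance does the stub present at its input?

Z_in ≈ +j9 Ω

βl = 2π × 0.269 = 96.8°
tan(βl) = -8.34
For an open-circuited stub, Z_in = −jZ_0·cot(βl) = −jZ_0/tan(βl)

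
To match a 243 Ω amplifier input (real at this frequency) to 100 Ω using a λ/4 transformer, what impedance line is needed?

Z_qwt = √(Z_0·R_L) = √(100 × 243) = √24300

Z_qwt ≈ 156 Ω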